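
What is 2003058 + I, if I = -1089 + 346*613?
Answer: 2214067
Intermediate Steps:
I = 211009 (I = -1089 + 212098 = 211009)
2003058 + I = 2003058 + 211009 = 2214067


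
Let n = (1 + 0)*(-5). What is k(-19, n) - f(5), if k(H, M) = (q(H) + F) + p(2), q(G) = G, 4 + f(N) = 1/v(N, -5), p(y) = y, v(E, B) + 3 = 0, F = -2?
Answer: -44/3 ≈ -14.667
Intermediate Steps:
v(E, B) = -3 (v(E, B) = -3 + 0 = -3)
f(N) = -13/3 (f(N) = -4 + 1/(-3) = -4 - ⅓ = -13/3)
n = -5 (n = 1*(-5) = -5)
k(H, M) = H (k(H, M) = (H - 2) + 2 = (-2 + H) + 2 = H)
k(-19, n) - f(5) = -19 - 1*(-13/3) = -19 + 13/3 = -44/3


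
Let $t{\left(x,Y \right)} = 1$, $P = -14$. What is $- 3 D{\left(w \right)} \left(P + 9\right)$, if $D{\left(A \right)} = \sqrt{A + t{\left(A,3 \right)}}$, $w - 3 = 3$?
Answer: $15 \sqrt{7} \approx 39.686$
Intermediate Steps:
$w = 6$ ($w = 3 + 3 = 6$)
$D{\left(A \right)} = \sqrt{1 + A}$ ($D{\left(A \right)} = \sqrt{A + 1} = \sqrt{1 + A}$)
$- 3 D{\left(w \right)} \left(P + 9\right) = - 3 \sqrt{1 + 6} \left(-14 + 9\right) = - 3 \sqrt{7} \left(-5\right) = 15 \sqrt{7}$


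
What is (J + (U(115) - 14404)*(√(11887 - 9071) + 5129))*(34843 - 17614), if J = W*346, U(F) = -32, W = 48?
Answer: -1275387682644 - 3979485504*√11 ≈ -1.2886e+12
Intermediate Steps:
J = 16608 (J = 48*346 = 16608)
(J + (U(115) - 14404)*(√(11887 - 9071) + 5129))*(34843 - 17614) = (16608 + (-32 - 14404)*(√(11887 - 9071) + 5129))*(34843 - 17614) = (16608 - 14436*(√2816 + 5129))*17229 = (16608 - 14436*(16*√11 + 5129))*17229 = (16608 - 14436*(5129 + 16*√11))*17229 = (16608 + (-74042244 - 230976*√11))*17229 = (-74025636 - 230976*√11)*17229 = -1275387682644 - 3979485504*√11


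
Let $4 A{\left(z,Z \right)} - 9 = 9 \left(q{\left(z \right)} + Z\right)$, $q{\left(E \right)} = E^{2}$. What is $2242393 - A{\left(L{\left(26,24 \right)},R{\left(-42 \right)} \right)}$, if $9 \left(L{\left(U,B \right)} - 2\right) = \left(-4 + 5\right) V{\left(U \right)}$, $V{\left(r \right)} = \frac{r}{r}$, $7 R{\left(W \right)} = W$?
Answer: $\frac{20181548}{9} \approx 2.2424 \cdot 10^{6}$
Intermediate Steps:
$R{\left(W \right)} = \frac{W}{7}$
$V{\left(r \right)} = 1$
$L{\left(U,B \right)} = \frac{19}{9}$ ($L{\left(U,B \right)} = 2 + \frac{\left(-4 + 5\right) 1}{9} = 2 + \frac{1 \cdot 1}{9} = 2 + \frac{1}{9} \cdot 1 = 2 + \frac{1}{9} = \frac{19}{9}$)
$A{\left(z,Z \right)} = \frac{9}{4} + \frac{9 Z}{4} + \frac{9 z^{2}}{4}$ ($A{\left(z,Z \right)} = \frac{9}{4} + \frac{9 \left(z^{2} + Z\right)}{4} = \frac{9}{4} + \frac{9 \left(Z + z^{2}\right)}{4} = \frac{9}{4} + \frac{9 Z + 9 z^{2}}{4} = \frac{9}{4} + \left(\frac{9 Z}{4} + \frac{9 z^{2}}{4}\right) = \frac{9}{4} + \frac{9 Z}{4} + \frac{9 z^{2}}{4}$)
$2242393 - A{\left(L{\left(26,24 \right)},R{\left(-42 \right)} \right)} = 2242393 - \left(\frac{9}{4} + \frac{9 \cdot \frac{1}{7} \left(-42\right)}{4} + \frac{9 \left(\frac{19}{9}\right)^{2}}{4}\right) = 2242393 - \left(\frac{9}{4} + \frac{9}{4} \left(-6\right) + \frac{9}{4} \cdot \frac{361}{81}\right) = 2242393 - \left(\frac{9}{4} - \frac{27}{2} + \frac{361}{36}\right) = 2242393 - - \frac{11}{9} = 2242393 + \frac{11}{9} = \frac{20181548}{9}$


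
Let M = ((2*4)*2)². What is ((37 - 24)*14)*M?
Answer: 46592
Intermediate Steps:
M = 256 (M = (8*2)² = 16² = 256)
((37 - 24)*14)*M = ((37 - 24)*14)*256 = (13*14)*256 = 182*256 = 46592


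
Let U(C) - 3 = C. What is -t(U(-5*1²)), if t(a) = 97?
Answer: -97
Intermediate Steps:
U(C) = 3 + C
-t(U(-5*1²)) = -1*97 = -97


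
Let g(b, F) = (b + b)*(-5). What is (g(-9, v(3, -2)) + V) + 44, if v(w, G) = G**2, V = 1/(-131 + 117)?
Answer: 1875/14 ≈ 133.93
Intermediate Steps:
V = -1/14 (V = 1/(-14) = -1/14 ≈ -0.071429)
g(b, F) = -10*b (g(b, F) = (2*b)*(-5) = -10*b)
(g(-9, v(3, -2)) + V) + 44 = (-10*(-9) - 1/14) + 44 = (90 - 1/14) + 44 = 1259/14 + 44 = 1875/14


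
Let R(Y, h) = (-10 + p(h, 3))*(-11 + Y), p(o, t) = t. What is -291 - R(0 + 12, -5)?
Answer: -284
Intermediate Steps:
R(Y, h) = 77 - 7*Y (R(Y, h) = (-10 + 3)*(-11 + Y) = -7*(-11 + Y) = 77 - 7*Y)
-291 - R(0 + 12, -5) = -291 - (77 - 7*(0 + 12)) = -291 - (77 - 7*12) = -291 - (77 - 84) = -291 - 1*(-7) = -291 + 7 = -284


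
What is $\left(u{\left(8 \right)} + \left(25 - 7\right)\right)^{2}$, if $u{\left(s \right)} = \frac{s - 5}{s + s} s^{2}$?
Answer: $900$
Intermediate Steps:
$u{\left(s \right)} = \frac{s \left(-5 + s\right)}{2}$ ($u{\left(s \right)} = \frac{-5 + s}{2 s} s^{2} = \frac{s \left(-5 + s\right)}{2}$)
$\left(u{\left(8 \right)} + \left(25 - 7\right)\right)^{2} = \left(\frac{1}{2} \cdot 8 \left(-5 + 8\right) + \left(25 - 7\right)\right)^{2} = \left(\frac{1}{2} \cdot 8 \cdot 3 + 18\right)^{2} = \left(12 + 18\right)^{2} = 30^{2} = 900$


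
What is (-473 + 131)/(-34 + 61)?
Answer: -38/3 ≈ -12.667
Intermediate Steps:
(-473 + 131)/(-34 + 61) = -342/27 = -342*1/27 = -38/3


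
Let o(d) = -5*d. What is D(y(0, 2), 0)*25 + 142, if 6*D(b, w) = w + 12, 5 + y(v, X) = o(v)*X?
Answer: 192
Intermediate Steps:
y(v, X) = -5 - 5*X*v (y(v, X) = -5 + (-5*v)*X = -5 - 5*X*v)
D(b, w) = 2 + w/6 (D(b, w) = (w + 12)/6 = (12 + w)/6 = 2 + w/6)
D(y(0, 2), 0)*25 + 142 = (2 + (⅙)*0)*25 + 142 = (2 + 0)*25 + 142 = 2*25 + 142 = 50 + 142 = 192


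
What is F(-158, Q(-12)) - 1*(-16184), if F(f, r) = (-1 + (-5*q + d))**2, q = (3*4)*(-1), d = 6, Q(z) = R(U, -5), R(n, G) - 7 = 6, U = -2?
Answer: 20409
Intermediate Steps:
R(n, G) = 13 (R(n, G) = 7 + 6 = 13)
Q(z) = 13
q = -12 (q = 12*(-1) = -12)
F(f, r) = 4225 (F(f, r) = (-1 + (-5*(-12) + 6))**2 = (-1 + (60 + 6))**2 = (-1 + 66)**2 = 65**2 = 4225)
F(-158, Q(-12)) - 1*(-16184) = 4225 - 1*(-16184) = 4225 + 16184 = 20409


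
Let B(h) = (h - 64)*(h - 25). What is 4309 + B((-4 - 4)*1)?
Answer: 6685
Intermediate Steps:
B(h) = (-64 + h)*(-25 + h)
4309 + B((-4 - 4)*1) = 4309 + (1600 + ((-4 - 4)*1)² - 89*(-4 - 4)) = 4309 + (1600 + (-8*1)² - (-712)) = 4309 + (1600 + (-8)² - 89*(-8)) = 4309 + (1600 + 64 + 712) = 4309 + 2376 = 6685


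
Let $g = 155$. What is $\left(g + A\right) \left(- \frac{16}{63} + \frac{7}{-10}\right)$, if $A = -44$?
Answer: $- \frac{22237}{210} \approx -105.89$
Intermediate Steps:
$\left(g + A\right) \left(- \frac{16}{63} + \frac{7}{-10}\right) = \left(155 - 44\right) \left(- \frac{16}{63} + \frac{7}{-10}\right) = 111 \left(\left(-16\right) \frac{1}{63} + 7 \left(- \frac{1}{10}\right)\right) = 111 \left(- \frac{16}{63} - \frac{7}{10}\right) = 111 \left(- \frac{601}{630}\right) = - \frac{22237}{210}$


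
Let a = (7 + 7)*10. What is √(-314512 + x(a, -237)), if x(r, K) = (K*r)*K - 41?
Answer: √7549107 ≈ 2747.6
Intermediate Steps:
a = 140 (a = 14*10 = 140)
x(r, K) = -41 + r*K² (x(r, K) = r*K² - 41 = -41 + r*K²)
√(-314512 + x(a, -237)) = √(-314512 + (-41 + 140*(-237)²)) = √(-314512 + (-41 + 140*56169)) = √(-314512 + (-41 + 7863660)) = √(-314512 + 7863619) = √7549107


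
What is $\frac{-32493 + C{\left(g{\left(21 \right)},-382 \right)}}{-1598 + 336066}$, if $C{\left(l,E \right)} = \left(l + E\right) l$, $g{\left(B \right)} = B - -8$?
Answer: $- \frac{21365}{167234} \approx -0.12776$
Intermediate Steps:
$g{\left(B \right)} = 8 + B$ ($g{\left(B \right)} = B + 8 = 8 + B$)
$C{\left(l,E \right)} = l \left(E + l\right)$ ($C{\left(l,E \right)} = \left(E + l\right) l = l \left(E + l\right)$)
$\frac{-32493 + C{\left(g{\left(21 \right)},-382 \right)}}{-1598 + 336066} = \frac{-32493 + \left(8 + 21\right) \left(-382 + \left(8 + 21\right)\right)}{-1598 + 336066} = \frac{-32493 + 29 \left(-382 + 29\right)}{334468} = \left(-32493 + 29 \left(-353\right)\right) \frac{1}{334468} = \left(-32493 - 10237\right) \frac{1}{334468} = \left(-42730\right) \frac{1}{334468} = - \frac{21365}{167234}$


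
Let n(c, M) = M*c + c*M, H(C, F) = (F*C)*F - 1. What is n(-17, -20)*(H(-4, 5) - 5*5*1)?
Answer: -85680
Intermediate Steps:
H(C, F) = -1 + C*F² (H(C, F) = (C*F)*F - 1 = C*F² - 1 = -1 + C*F²)
n(c, M) = 2*M*c (n(c, M) = M*c + M*c = 2*M*c)
n(-17, -20)*(H(-4, 5) - 5*5*1) = (2*(-20)*(-17))*((-1 - 4*5²) - 5*5*1) = 680*((-1 - 4*25) - 25*1) = 680*((-1 - 100) - 25) = 680*(-101 - 25) = 680*(-126) = -85680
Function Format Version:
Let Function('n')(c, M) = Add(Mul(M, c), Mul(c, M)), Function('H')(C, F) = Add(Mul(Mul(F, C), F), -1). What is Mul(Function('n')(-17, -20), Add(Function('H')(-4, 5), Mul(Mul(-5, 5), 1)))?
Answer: -85680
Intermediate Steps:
Function('H')(C, F) = Add(-1, Mul(C, Pow(F, 2))) (Function('H')(C, F) = Add(Mul(Mul(C, F), F), -1) = Add(Mul(C, Pow(F, 2)), -1) = Add(-1, Mul(C, Pow(F, 2))))
Function('n')(c, M) = Mul(2, M, c) (Function('n')(c, M) = Add(Mul(M, c), Mul(M, c)) = Mul(2, M, c))
Mul(Function('n')(-17, -20), Add(Function('H')(-4, 5), Mul(Mul(-5, 5), 1))) = Mul(Mul(2, -20, -17), Add(Add(-1, Mul(-4, Pow(5, 2))), Mul(Mul(-5, 5), 1))) = Mul(680, Add(Add(-1, Mul(-4, 25)), Mul(-25, 1))) = Mul(680, Add(Add(-1, -100), -25)) = Mul(680, Add(-101, -25)) = Mul(680, -126) = -85680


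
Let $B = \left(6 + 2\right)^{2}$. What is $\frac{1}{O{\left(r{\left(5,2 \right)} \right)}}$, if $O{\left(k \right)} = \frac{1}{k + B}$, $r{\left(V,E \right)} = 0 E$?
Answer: $64$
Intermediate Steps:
$r{\left(V,E \right)} = 0$
$B = 64$ ($B = 8^{2} = 64$)
$O{\left(k \right)} = \frac{1}{64 + k}$ ($O{\left(k \right)} = \frac{1}{k + 64} = \frac{1}{64 + k}$)
$\frac{1}{O{\left(r{\left(5,2 \right)} \right)}} = \frac{1}{\frac{1}{64 + 0}} = \frac{1}{\frac{1}{64}} = 64$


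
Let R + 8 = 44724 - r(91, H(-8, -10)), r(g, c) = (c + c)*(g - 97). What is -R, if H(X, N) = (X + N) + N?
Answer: -44380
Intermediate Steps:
H(X, N) = X + 2*N (H(X, N) = (N + X) + N = X + 2*N)
r(g, c) = 2*c*(-97 + g) (r(g, c) = (2*c)*(-97 + g) = 2*c*(-97 + g))
R = 44380 (R = -8 + (44724 - 2*(-8 + 2*(-10))*(-97 + 91)) = -8 + (44724 - 2*(-8 - 20)*(-6)) = -8 + (44724 - 2*(-28)*(-6)) = -8 + (44724 - 1*336) = -8 + (44724 - 336) = -8 + 44388 = 44380)
-R = -1*44380 = -44380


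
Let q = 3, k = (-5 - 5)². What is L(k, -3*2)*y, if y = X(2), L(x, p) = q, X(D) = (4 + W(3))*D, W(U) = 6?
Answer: 60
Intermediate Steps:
k = 100 (k = (-10)² = 100)
X(D) = 10*D (X(D) = (4 + 6)*D = 10*D)
L(x, p) = 3
y = 20 (y = 10*2 = 20)
L(k, -3*2)*y = 3*20 = 60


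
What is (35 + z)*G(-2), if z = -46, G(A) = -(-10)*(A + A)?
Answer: 440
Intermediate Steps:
G(A) = 20*A (G(A) = -(-10)*2*A = -(-20)*A = 20*A)
(35 + z)*G(-2) = (35 - 46)*(20*(-2)) = -11*(-40) = 440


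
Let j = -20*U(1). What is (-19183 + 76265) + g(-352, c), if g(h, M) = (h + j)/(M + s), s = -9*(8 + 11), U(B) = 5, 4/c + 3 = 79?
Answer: 46352731/812 ≈ 57085.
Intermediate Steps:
c = 1/19 (c = 4/(-3 + 79) = 4/76 = 4*(1/76) = 1/19 ≈ 0.052632)
j = -100 (j = -20*5 = -100)
s = -171 (s = -9*19 = -171)
g(h, M) = (-100 + h)/(-171 + M) (g(h, M) = (h - 100)/(M - 171) = (-100 + h)/(-171 + M))
(-19183 + 76265) + g(-352, c) = (-19183 + 76265) + (-100 - 352)/(-171 + 1/19) = 57082 - 452/(-3248/19) = 57082 - 19/3248*(-452) = 57082 + 2147/812 = 46352731/812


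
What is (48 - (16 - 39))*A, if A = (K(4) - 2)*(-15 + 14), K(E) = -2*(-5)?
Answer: -568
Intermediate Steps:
K(E) = 10
A = -8 (A = (10 - 2)*(-15 + 14) = 8*(-1) = -8)
(48 - (16 - 39))*A = (48 - (16 - 39))*(-8) = (48 - 1*(-23))*(-8) = (48 + 23)*(-8) = 71*(-8) = -568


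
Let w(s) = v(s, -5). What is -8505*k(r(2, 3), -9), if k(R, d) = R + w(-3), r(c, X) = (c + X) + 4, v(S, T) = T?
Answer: -34020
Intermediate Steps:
w(s) = -5
r(c, X) = 4 + X + c (r(c, X) = (X + c) + 4 = 4 + X + c)
k(R, d) = -5 + R (k(R, d) = R - 5 = -5 + R)
-8505*k(r(2, 3), -9) = -8505*(-5 + (4 + 3 + 2)) = -8505*(-5 + 9) = -8505*4 = -34020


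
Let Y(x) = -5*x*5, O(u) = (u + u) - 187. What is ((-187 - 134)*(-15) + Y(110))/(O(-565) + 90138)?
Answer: 2065/88821 ≈ 0.023249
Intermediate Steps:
O(u) = -187 + 2*u (O(u) = 2*u - 187 = -187 + 2*u)
Y(x) = -25*x
((-187 - 134)*(-15) + Y(110))/(O(-565) + 90138) = ((-187 - 134)*(-15) - 25*110)/((-187 + 2*(-565)) + 90138) = (-321*(-15) - 2750)/((-187 - 1130) + 90138) = (4815 - 2750)/(-1317 + 90138) = 2065/88821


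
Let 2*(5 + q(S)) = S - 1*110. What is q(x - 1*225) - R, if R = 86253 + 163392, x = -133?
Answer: -249884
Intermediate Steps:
R = 249645
q(S) = -60 + S/2 (q(S) = -5 + (S - 1*110)/2 = -5 + (S - 110)/2 = -5 + (-110 + S)/2 = -5 + (-55 + S/2) = -60 + S/2)
q(x - 1*225) - R = (-60 + (-133 - 1*225)/2) - 1*249645 = (-60 + (-133 - 225)/2) - 249645 = (-60 + (½)*(-358)) - 249645 = (-60 - 179) - 249645 = -239 - 249645 = -249884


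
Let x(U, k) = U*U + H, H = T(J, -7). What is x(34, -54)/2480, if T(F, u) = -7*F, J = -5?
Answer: 1191/2480 ≈ 0.48024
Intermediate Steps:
H = 35 (H = -7*(-5) = 35)
x(U, k) = 35 + U**2 (x(U, k) = U*U + 35 = U**2 + 35 = 35 + U**2)
x(34, -54)/2480 = (35 + 34**2)/2480 = (35 + 1156)*(1/2480) = 1191*(1/2480) = 1191/2480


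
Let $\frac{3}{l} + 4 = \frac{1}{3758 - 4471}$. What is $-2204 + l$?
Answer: $- \frac{2096717}{951} \approx -2204.8$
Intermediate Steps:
$l = - \frac{713}{951}$ ($l = \frac{3}{-4 + \frac{1}{3758 - 4471}} = \frac{3}{-4 + \frac{1}{-713}} = \frac{3}{-4 - \frac{1}{713}} = \frac{3}{- \frac{2853}{713}} = 3 \left(- \frac{713}{2853}\right) = - \frac{713}{951} \approx -0.74974$)
$-2204 + l = -2204 - \frac{713}{951} = - \frac{2096717}{951}$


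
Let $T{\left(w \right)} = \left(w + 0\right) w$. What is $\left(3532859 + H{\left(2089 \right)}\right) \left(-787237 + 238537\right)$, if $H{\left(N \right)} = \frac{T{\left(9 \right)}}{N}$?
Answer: $- \frac{4049484207308400}{2089} \approx -1.9385 \cdot 10^{12}$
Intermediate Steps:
$T{\left(w \right)} = w^{2}$ ($T{\left(w \right)} = w w = w^{2}$)
$H{\left(N \right)} = \frac{81}{N}$ ($H{\left(N \right)} = \frac{9^{2}}{N} = \frac{81}{N}$)
$\left(3532859 + H{\left(2089 \right)}\right) \left(-787237 + 238537\right) = \left(3532859 + \frac{81}{2089}\right) \left(-787237 + 238537\right) = \left(3532859 + 81 \cdot \frac{1}{2089}\right) \left(-548700\right) = \left(3532859 + \frac{81}{2089}\right) \left(-548700\right) = \frac{7380142532}{2089} \left(-548700\right) = - \frac{4049484207308400}{2089}$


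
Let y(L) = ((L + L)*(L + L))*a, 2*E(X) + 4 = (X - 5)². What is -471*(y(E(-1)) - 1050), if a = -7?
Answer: 3870678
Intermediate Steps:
E(X) = -2 + (-5 + X)²/2 (E(X) = -2 + (X - 5)²/2 = -2 + (-5 + X)²/2)
y(L) = -28*L² (y(L) = ((L + L)*(L + L))*(-7) = ((2*L)*(2*L))*(-7) = (4*L²)*(-7) = -28*L²)
-471*(y(E(-1)) - 1050) = -471*(-28*(-2 + (-5 - 1)²/2)² - 1050) = -471*(-28*(-2 + (½)*(-6)²)² - 1050) = -471*(-28*(-2 + (½)*36)² - 1050) = -471*(-28*(-2 + 18)² - 1050) = -471*(-28*16² - 1050) = -471*(-28*256 - 1050) = -471*(-7168 - 1050) = -471*(-8218) = 3870678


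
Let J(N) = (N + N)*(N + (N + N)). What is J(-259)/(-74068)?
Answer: -201243/37034 ≈ -5.4340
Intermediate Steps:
J(N) = 6*N**2 (J(N) = (2*N)*(N + 2*N) = (2*N)*(3*N) = 6*N**2)
J(-259)/(-74068) = (6*(-259)**2)/(-74068) = (6*67081)*(-1/74068) = 402486*(-1/74068) = -201243/37034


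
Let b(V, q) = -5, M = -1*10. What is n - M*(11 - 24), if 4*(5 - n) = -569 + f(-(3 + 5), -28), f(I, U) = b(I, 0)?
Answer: 37/2 ≈ 18.500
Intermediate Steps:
M = -10
f(I, U) = -5
n = 297/2 (n = 5 - (-569 - 5)/4 = 5 - 1/4*(-574) = 5 + 287/2 = 297/2 ≈ 148.50)
n - M*(11 - 24) = 297/2 - (-10)*(11 - 24) = 297/2 - (-10)*(-13) = 297/2 - 1*130 = 297/2 - 130 = 37/2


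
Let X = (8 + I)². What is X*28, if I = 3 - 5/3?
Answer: 21952/9 ≈ 2439.1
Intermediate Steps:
I = 4/3 (I = 3 + (⅓)*(-5) = 3 - 5/3 = 4/3 ≈ 1.3333)
X = 784/9 (X = (8 + 4/3)² = (28/3)² = 784/9 ≈ 87.111)
X*28 = (784/9)*28 = 21952/9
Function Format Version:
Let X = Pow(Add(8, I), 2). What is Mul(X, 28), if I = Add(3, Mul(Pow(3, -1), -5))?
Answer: Rational(21952, 9) ≈ 2439.1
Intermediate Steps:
I = Rational(4, 3) (I = Add(3, Mul(Rational(1, 3), -5)) = Add(3, Rational(-5, 3)) = Rational(4, 3) ≈ 1.3333)
X = Rational(784, 9) (X = Pow(Add(8, Rational(4, 3)), 2) = Pow(Rational(28, 3), 2) = Rational(784, 9) ≈ 87.111)
Mul(X, 28) = Mul(Rational(784, 9), 28) = Rational(21952, 9)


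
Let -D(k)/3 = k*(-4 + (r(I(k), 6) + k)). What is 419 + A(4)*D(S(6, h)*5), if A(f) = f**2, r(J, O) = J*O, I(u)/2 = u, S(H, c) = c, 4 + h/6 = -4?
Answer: -35988061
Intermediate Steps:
h = -48 (h = -24 + 6*(-4) = -24 - 24 = -48)
I(u) = 2*u
D(k) = -3*k*(-4 + 13*k) (D(k) = -3*k*(-4 + ((2*k)*6 + k)) = -3*k*(-4 + (12*k + k)) = -3*k*(-4 + 13*k))
419 + A(4)*D(S(6, h)*5) = 419 + 4**2*(3*(-48*5)*(4 - (-624)*5)) = 419 + 16*(3*(-240)*(4 - 13*(-240))) = 419 + 16*(3*(-240)*(4 + 3120)) = 419 + 16*(3*(-240)*3124) = 419 + 16*(-2249280) = 419 - 35988480 = -35988061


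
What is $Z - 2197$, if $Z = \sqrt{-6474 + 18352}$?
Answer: $-2197 + \sqrt{11878} \approx -2088.0$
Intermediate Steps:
$Z = \sqrt{11878} \approx 108.99$
$Z - 2197 = \sqrt{11878} - 2197 = -2197 + \sqrt{11878}$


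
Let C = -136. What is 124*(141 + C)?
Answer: 620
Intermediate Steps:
124*(141 + C) = 124*(141 - 136) = 124*5 = 620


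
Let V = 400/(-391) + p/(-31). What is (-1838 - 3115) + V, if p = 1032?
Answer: -60451225/12121 ≈ -4987.3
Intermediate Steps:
V = -415912/12121 (V = 400/(-391) + 1032/(-31) = 400*(-1/391) + 1032*(-1/31) = -400/391 - 1032/31 = -415912/12121 ≈ -34.313)
(-1838 - 3115) + V = (-1838 - 3115) - 415912/12121 = -4953 - 415912/12121 = -60451225/12121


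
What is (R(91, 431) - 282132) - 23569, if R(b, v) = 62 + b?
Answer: -305548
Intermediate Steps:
(R(91, 431) - 282132) - 23569 = ((62 + 91) - 282132) - 23569 = (153 - 282132) - 23569 = -281979 - 23569 = -305548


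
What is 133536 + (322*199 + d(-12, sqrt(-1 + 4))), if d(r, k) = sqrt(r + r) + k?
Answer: 197614 + sqrt(3) + 2*I*sqrt(6) ≈ 1.9762e+5 + 4.899*I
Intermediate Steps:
d(r, k) = k + sqrt(2)*sqrt(r) (d(r, k) = sqrt(2*r) + k = sqrt(2)*sqrt(r) + k = k + sqrt(2)*sqrt(r))
133536 + (322*199 + d(-12, sqrt(-1 + 4))) = 133536 + (322*199 + (sqrt(-1 + 4) + sqrt(2)*sqrt(-12))) = 133536 + (64078 + (sqrt(3) + sqrt(2)*(2*I*sqrt(3)))) = 133536 + (64078 + (sqrt(3) + 2*I*sqrt(6))) = 133536 + (64078 + sqrt(3) + 2*I*sqrt(6)) = 197614 + sqrt(3) + 2*I*sqrt(6)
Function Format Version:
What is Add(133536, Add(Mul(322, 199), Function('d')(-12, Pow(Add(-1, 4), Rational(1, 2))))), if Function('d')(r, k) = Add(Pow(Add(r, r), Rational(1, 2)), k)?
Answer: Add(197614, Pow(3, Rational(1, 2)), Mul(2, I, Pow(6, Rational(1, 2)))) ≈ Add(1.9762e+5, Mul(4.8990, I))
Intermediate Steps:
Function('d')(r, k) = Add(k, Mul(Pow(2, Rational(1, 2)), Pow(r, Rational(1, 2)))) (Function('d')(r, k) = Add(Pow(Mul(2, r), Rational(1, 2)), k) = Add(Mul(Pow(2, Rational(1, 2)), Pow(r, Rational(1, 2))), k) = Add(k, Mul(Pow(2, Rational(1, 2)), Pow(r, Rational(1, 2)))))
Add(133536, Add(Mul(322, 199), Function('d')(-12, Pow(Add(-1, 4), Rational(1, 2))))) = Add(133536, Add(Mul(322, 199), Add(Pow(Add(-1, 4), Rational(1, 2)), Mul(Pow(2, Rational(1, 2)), Pow(-12, Rational(1, 2)))))) = Add(133536, Add(64078, Add(Pow(3, Rational(1, 2)), Mul(Pow(2, Rational(1, 2)), Mul(2, I, Pow(3, Rational(1, 2))))))) = Add(133536, Add(64078, Add(Pow(3, Rational(1, 2)), Mul(2, I, Pow(6, Rational(1, 2)))))) = Add(133536, Add(64078, Pow(3, Rational(1, 2)), Mul(2, I, Pow(6, Rational(1, 2))))) = Add(197614, Pow(3, Rational(1, 2)), Mul(2, I, Pow(6, Rational(1, 2))))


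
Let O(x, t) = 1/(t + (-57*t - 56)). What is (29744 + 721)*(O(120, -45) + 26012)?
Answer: 1952610579585/2464 ≈ 7.9246e+8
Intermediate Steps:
O(x, t) = 1/(-56 - 56*t) (O(x, t) = 1/(t + (-56 - 57*t)) = 1/(-56 - 56*t))
(29744 + 721)*(O(120, -45) + 26012) = (29744 + 721)*(-1/(56 + 56*(-45)) + 26012) = 30465*(-1/(56 - 2520) + 26012) = 30465*(-1/(-2464) + 26012) = 30465*(-1*(-1/2464) + 26012) = 30465*(1/2464 + 26012) = 30465*(64093569/2464) = 1952610579585/2464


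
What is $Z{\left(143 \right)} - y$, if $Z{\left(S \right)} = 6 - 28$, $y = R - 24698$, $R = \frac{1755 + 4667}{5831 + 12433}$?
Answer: $\frac{225338021}{9132} \approx 24676.0$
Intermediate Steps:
$R = \frac{3211}{9132}$ ($R = \frac{6422}{18264} = 6422 \cdot \frac{1}{18264} = \frac{3211}{9132} \approx 0.35162$)
$y = - \frac{225538925}{9132}$ ($y = \frac{3211}{9132} - 24698 = - \frac{225538925}{9132} \approx -24698.0$)
$Z{\left(S \right)} = -22$ ($Z{\left(S \right)} = 6 - 28 = -22$)
$Z{\left(143 \right)} - y = -22 - - \frac{225538925}{9132} = -22 + \frac{225538925}{9132} = \frac{225338021}{9132}$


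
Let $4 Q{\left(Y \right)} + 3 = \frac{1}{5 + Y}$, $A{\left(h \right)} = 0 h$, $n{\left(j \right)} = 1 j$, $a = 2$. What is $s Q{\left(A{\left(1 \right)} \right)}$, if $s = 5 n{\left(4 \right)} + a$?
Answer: $- \frac{77}{5} \approx -15.4$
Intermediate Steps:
$n{\left(j \right)} = j$
$A{\left(h \right)} = 0$
$Q{\left(Y \right)} = - \frac{3}{4} + \frac{1}{4 \left(5 + Y\right)}$
$s = 22$ ($s = 5 \cdot 4 + 2 = 20 + 2 = 22$)
$s Q{\left(A{\left(1 \right)} \right)} = 22 \frac{-14 - 0}{4 \left(5 + 0\right)} = 22 \frac{-14 + 0}{4 \cdot 5} = 22 \cdot \frac{1}{4} \cdot \frac{1}{5} \left(-14\right) = 22 \left(- \frac{7}{10}\right) = - \frac{77}{5}$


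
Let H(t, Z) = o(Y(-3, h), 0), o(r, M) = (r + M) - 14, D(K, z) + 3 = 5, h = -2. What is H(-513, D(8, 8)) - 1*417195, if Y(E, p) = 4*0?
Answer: -417209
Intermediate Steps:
D(K, z) = 2 (D(K, z) = -3 + 5 = 2)
Y(E, p) = 0
o(r, M) = -14 + M + r (o(r, M) = (M + r) - 14 = -14 + M + r)
H(t, Z) = -14 (H(t, Z) = -14 + 0 + 0 = -14)
H(-513, D(8, 8)) - 1*417195 = -14 - 1*417195 = -14 - 417195 = -417209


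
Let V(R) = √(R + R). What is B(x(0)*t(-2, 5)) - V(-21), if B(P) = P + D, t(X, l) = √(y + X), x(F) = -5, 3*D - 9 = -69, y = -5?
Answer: -20 - I*√42 - 5*I*√7 ≈ -20.0 - 19.71*I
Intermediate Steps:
D = -20 (D = 3 + (⅓)*(-69) = 3 - 23 = -20)
t(X, l) = √(-5 + X)
B(P) = -20 + P (B(P) = P - 20 = -20 + P)
V(R) = √2*√R (V(R) = √(2*R) = √2*√R)
B(x(0)*t(-2, 5)) - V(-21) = (-20 - 5*√(-5 - 2)) - √2*√(-21) = (-20 - 5*I*√7) - √2*I*√21 = (-20 - 5*I*√7) - I*√42 = -20 - I*√42 - 5*I*√7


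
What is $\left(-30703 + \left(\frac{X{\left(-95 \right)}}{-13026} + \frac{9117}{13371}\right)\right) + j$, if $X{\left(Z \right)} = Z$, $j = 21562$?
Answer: $- \frac{530657948933}{58056882} \approx -9140.3$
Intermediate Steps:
$\left(-30703 + \left(\frac{X{\left(-95 \right)}}{-13026} + \frac{9117}{13371}\right)\right) + j = \left(-30703 + \left(- \frac{95}{-13026} + \frac{9117}{13371}\right)\right) + 21562 = \left(-30703 + \left(\left(-95\right) \left(- \frac{1}{13026}\right) + 9117 \cdot \frac{1}{13371}\right)\right) + 21562 = \left(-30703 + \left(\frac{95}{13026} + \frac{3039}{4457}\right)\right) + 21562 = \left(-30703 + \frac{40009429}{58056882}\right) + 21562 = - \frac{1782480438617}{58056882} + 21562 = - \frac{530657948933}{58056882}$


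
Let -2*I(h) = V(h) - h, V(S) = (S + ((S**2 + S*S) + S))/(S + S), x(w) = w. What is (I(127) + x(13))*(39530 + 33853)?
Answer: 1834575/2 ≈ 9.1729e+5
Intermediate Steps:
V(S) = (2*S + 2*S**2)/(2*S) (V(S) = (S + ((S**2 + S**2) + S))/((2*S)) = (S + (2*S**2 + S))*(1/(2*S)) = (S + (S + 2*S**2))*(1/(2*S)) = (2*S + 2*S**2)*(1/(2*S)) = (2*S + 2*S**2)/(2*S))
I(h) = -1/2 (I(h) = -((1 + h) - h)/2 = -1/2*1 = -1/2)
(I(127) + x(13))*(39530 + 33853) = (-1/2 + 13)*(39530 + 33853) = (25/2)*73383 = 1834575/2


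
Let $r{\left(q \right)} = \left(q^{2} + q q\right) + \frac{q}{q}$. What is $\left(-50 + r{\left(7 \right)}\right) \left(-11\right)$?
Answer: $-539$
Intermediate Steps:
$r{\left(q \right)} = 1 + 2 q^{2}$ ($r{\left(q \right)} = \left(q^{2} + q^{2}\right) + 1 = 2 q^{2} + 1 = 1 + 2 q^{2}$)
$\left(-50 + r{\left(7 \right)}\right) \left(-11\right) = \left(-50 + \left(1 + 2 \cdot 7^{2}\right)\right) \left(-11\right) = \left(-50 + \left(1 + 2 \cdot 49\right)\right) \left(-11\right) = \left(-50 + \left(1 + 98\right)\right) \left(-11\right) = \left(-50 + 99\right) \left(-11\right) = 49 \left(-11\right) = -539$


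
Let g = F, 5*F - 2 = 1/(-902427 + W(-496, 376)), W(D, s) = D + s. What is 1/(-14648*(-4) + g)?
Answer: 4512735/264411974213 ≈ 1.7067e-5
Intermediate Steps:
F = 1805093/4512735 (F = ⅖ + 1/(5*(-902427 + (-496 + 376))) = ⅖ + 1/(5*(-902427 - 120)) = ⅖ + (⅕)/(-902547) = ⅖ + (⅕)*(-1/902547) = ⅖ - 1/4512735 = 1805093/4512735 ≈ 0.40000)
g = 1805093/4512735 ≈ 0.40000
1/(-14648*(-4) + g) = 1/(-14648*(-4) + 1805093/4512735) = 1/(58592 + 1805093/4512735) = 1/(264411974213/4512735) = 4512735/264411974213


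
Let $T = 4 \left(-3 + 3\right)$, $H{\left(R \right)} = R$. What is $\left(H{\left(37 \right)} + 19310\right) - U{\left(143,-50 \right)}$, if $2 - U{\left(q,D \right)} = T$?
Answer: $19345$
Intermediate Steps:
$T = 0$ ($T = 4 \cdot 0 = 0$)
$U{\left(q,D \right)} = 2$ ($U{\left(q,D \right)} = 2 - 0 = 2 + 0 = 2$)
$\left(H{\left(37 \right)} + 19310\right) - U{\left(143,-50 \right)} = \left(37 + 19310\right) - 2 = 19347 - 2 = 19345$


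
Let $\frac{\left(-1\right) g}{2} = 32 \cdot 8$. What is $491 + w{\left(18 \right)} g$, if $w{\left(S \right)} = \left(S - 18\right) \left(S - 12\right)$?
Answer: $491$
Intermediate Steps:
$w{\left(S \right)} = \left(-18 + S\right) \left(-12 + S\right)$
$g = -512$ ($g = - 2 \cdot 32 \cdot 8 = \left(-2\right) 256 = -512$)
$491 + w{\left(18 \right)} g = 491 + \left(216 + 18^{2} - 540\right) \left(-512\right) = 491 + \left(216 + 324 - 540\right) \left(-512\right) = 491 + 0 \left(-512\right) = 491 + 0 = 491$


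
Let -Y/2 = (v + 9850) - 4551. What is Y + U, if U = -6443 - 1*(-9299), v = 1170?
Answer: -10082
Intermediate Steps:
U = 2856 (U = -6443 + 9299 = 2856)
Y = -12938 (Y = -2*((1170 + 9850) - 4551) = -2*(11020 - 4551) = -2*6469 = -12938)
Y + U = -12938 + 2856 = -10082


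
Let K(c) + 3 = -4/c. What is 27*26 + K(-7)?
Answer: 4897/7 ≈ 699.57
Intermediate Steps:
K(c) = -3 - 4/c
27*26 + K(-7) = 27*26 + (-3 - 4/(-7)) = 702 + (-3 - 4*(-⅐)) = 702 + (-3 + 4/7) = 702 - 17/7 = 4897/7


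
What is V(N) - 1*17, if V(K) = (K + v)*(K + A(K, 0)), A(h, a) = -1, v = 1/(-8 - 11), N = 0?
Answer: -322/19 ≈ -16.947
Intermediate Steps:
v = -1/19 (v = 1/(-19) = -1/19 ≈ -0.052632)
V(K) = (-1 + K)*(-1/19 + K) (V(K) = (K - 1/19)*(K - 1) = (-1/19 + K)*(-1 + K) = (-1 + K)*(-1/19 + K))
V(N) - 1*17 = (1/19 + 0² - 20/19*0) - 1*17 = (1/19 + 0 + 0) - 17 = 1/19 - 17 = -322/19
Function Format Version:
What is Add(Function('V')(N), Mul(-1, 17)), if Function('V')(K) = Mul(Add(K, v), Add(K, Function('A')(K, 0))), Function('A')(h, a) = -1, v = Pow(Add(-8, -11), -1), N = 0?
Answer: Rational(-322, 19) ≈ -16.947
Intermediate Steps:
v = Rational(-1, 19) (v = Pow(-19, -1) = Rational(-1, 19) ≈ -0.052632)
Function('V')(K) = Mul(Add(-1, K), Add(Rational(-1, 19), K)) (Function('V')(K) = Mul(Add(K, Rational(-1, 19)), Add(K, -1)) = Mul(Add(Rational(-1, 19), K), Add(-1, K)) = Mul(Add(-1, K), Add(Rational(-1, 19), K)))
Add(Function('V')(N), Mul(-1, 17)) = Add(Add(Rational(1, 19), Pow(0, 2), Mul(Rational(-20, 19), 0)), Mul(-1, 17)) = Add(Add(Rational(1, 19), 0, 0), -17) = Add(Rational(1, 19), -17) = Rational(-322, 19)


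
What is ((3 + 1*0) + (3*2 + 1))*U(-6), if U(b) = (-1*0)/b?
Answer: 0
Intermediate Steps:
U(b) = 0 (U(b) = 0/b = 0)
((3 + 1*0) + (3*2 + 1))*U(-6) = ((3 + 1*0) + (3*2 + 1))*0 = ((3 + 0) + (6 + 1))*0 = (3 + 7)*0 = 10*0 = 0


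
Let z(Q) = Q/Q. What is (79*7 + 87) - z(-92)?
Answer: 639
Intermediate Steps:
z(Q) = 1
(79*7 + 87) - z(-92) = (79*7 + 87) - 1*1 = (553 + 87) - 1 = 640 - 1 = 639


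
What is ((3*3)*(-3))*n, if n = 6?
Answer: -162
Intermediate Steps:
((3*3)*(-3))*n = ((3*3)*(-3))*6 = (9*(-3))*6 = -27*6 = -162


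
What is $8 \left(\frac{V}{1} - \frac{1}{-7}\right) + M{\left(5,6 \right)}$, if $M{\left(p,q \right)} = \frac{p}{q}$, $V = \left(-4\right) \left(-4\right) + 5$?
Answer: $\frac{7139}{42} \approx 169.98$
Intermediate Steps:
$V = 21$ ($V = 16 + 5 = 21$)
$8 \left(\frac{V}{1} - \frac{1}{-7}\right) + M{\left(5,6 \right)} = 8 \left(\frac{21}{1} - \frac{1}{-7}\right) + \frac{5}{6} = 8 \left(21 \cdot 1 - - \frac{1}{7}\right) + 5 \cdot \frac{1}{6} = 8 \left(21 + \frac{1}{7}\right) + \frac{5}{6} = 8 \cdot \frac{148}{7} + \frac{5}{6} = \frac{1184}{7} + \frac{5}{6} = \frac{7139}{42}$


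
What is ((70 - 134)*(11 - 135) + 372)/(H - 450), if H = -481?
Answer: -8308/931 ≈ -8.9237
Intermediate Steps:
((70 - 134)*(11 - 135) + 372)/(H - 450) = ((70 - 134)*(11 - 135) + 372)/(-481 - 450) = (-64*(-124) + 372)/(-931) = (7936 + 372)*(-1/931) = 8308*(-1/931) = -8308/931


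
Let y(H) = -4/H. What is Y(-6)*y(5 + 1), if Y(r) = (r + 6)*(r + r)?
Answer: 0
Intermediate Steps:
Y(r) = 2*r*(6 + r) (Y(r) = (6 + r)*(2*r) = 2*r*(6 + r))
Y(-6)*y(5 + 1) = (2*(-6)*(6 - 6))*(-4/(5 + 1)) = (2*(-6)*0)*(-4/6) = 0*(-4*1/6) = 0*(-2/3) = 0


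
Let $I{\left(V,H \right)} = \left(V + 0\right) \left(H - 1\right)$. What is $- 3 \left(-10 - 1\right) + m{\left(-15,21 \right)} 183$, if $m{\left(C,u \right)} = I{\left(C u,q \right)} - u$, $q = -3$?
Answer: $226770$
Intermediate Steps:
$I{\left(V,H \right)} = V \left(-1 + H\right)$
$m{\left(C,u \right)} = - u - 4 C u$ ($m{\left(C,u \right)} = C u \left(-1 - 3\right) - u = C u \left(-4\right) - u = - 4 C u - u = - u - 4 C u$)
$- 3 \left(-10 - 1\right) + m{\left(-15,21 \right)} 183 = - 3 \left(-10 - 1\right) + 21 \left(-1 - -60\right) 183 = \left(-3\right) \left(-11\right) + 21 \left(-1 + 60\right) 183 = 33 + 21 \cdot 59 \cdot 183 = 33 + 1239 \cdot 183 = 33 + 226737 = 226770$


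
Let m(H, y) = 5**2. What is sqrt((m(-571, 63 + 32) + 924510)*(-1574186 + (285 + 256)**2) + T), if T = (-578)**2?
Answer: 3*I*sqrt(131643987899) ≈ 1.0885e+6*I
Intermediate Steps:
m(H, y) = 25
T = 334084
sqrt((m(-571, 63 + 32) + 924510)*(-1574186 + (285 + 256)**2) + T) = sqrt((25 + 924510)*(-1574186 + (285 + 256)**2) + 334084) = sqrt(924535*(-1574186 + 541**2) + 334084) = sqrt(924535*(-1574186 + 292681) + 334084) = sqrt(924535*(-1281505) + 334084) = sqrt(-1184796225175 + 334084) = sqrt(-1184795891091) = 3*I*sqrt(131643987899)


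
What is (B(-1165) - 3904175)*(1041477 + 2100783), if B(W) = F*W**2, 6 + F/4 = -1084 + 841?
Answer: -4259962746121500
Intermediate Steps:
F = -996 (F = -24 + 4*(-1084 + 841) = -24 + 4*(-243) = -24 - 972 = -996)
B(W) = -996*W**2
(B(-1165) - 3904175)*(1041477 + 2100783) = (-996*(-1165)**2 - 3904175)*(1041477 + 2100783) = (-996*1357225 - 3904175)*3142260 = (-1351796100 - 3904175)*3142260 = -1355700275*3142260 = -4259962746121500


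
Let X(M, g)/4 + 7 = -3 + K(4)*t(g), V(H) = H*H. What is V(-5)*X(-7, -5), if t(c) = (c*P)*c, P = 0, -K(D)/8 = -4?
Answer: -1000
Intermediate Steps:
K(D) = 32 (K(D) = -8*(-4) = 32)
t(c) = 0 (t(c) = (c*0)*c = 0*c = 0)
V(H) = H²
X(M, g) = -40 (X(M, g) = -28 + 4*(-3 + 32*0) = -28 + 4*(-3 + 0) = -28 + 4*(-3) = -28 - 12 = -40)
V(-5)*X(-7, -5) = (-5)²*(-40) = 25*(-40) = -1000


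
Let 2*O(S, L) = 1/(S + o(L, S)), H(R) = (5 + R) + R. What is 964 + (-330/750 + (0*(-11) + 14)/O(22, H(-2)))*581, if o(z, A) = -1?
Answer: 8558409/25 ≈ 3.4234e+5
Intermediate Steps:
H(R) = 5 + 2*R
O(S, L) = 1/(2*(-1 + S)) (O(S, L) = 1/(2*(S - 1)) = 1/(2*(-1 + S)))
964 + (-330/750 + (0*(-11) + 14)/O(22, H(-2)))*581 = 964 + (-330/750 + (0*(-11) + 14)/((1/(2*(-1 + 22)))))*581 = 964 + (-330*1/750 + (0 + 14)/(((½)/21)))*581 = 964 + (-11/25 + 14/(((½)*(1/21))))*581 = 964 + (-11/25 + 14/(1/42))*581 = 964 + (-11/25 + 14*42)*581 = 964 + (-11/25 + 588)*581 = 964 + (14689/25)*581 = 964 + 8534309/25 = 8558409/25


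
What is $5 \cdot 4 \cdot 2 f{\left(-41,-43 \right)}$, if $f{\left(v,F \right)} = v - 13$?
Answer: $-2160$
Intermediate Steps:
$f{\left(v,F \right)} = -13 + v$ ($f{\left(v,F \right)} = v - 13 = -13 + v$)
$5 \cdot 4 \cdot 2 f{\left(-41,-43 \right)} = 5 \cdot 4 \cdot 2 \left(-13 - 41\right) = 20 \cdot 2 \left(-54\right) = 40 \left(-54\right) = -2160$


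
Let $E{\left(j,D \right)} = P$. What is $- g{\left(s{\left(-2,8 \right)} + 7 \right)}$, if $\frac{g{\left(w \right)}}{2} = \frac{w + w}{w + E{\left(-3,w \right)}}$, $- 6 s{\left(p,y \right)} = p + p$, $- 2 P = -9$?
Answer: $- \frac{184}{73} \approx -2.5205$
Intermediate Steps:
$P = \frac{9}{2}$ ($P = \left(- \frac{1}{2}\right) \left(-9\right) = \frac{9}{2} \approx 4.5$)
$s{\left(p,y \right)} = - \frac{p}{3}$ ($s{\left(p,y \right)} = - \frac{p + p}{6} = - \frac{2 p}{6} = - \frac{p}{3}$)
$E{\left(j,D \right)} = \frac{9}{2}$
$g{\left(w \right)} = \frac{4 w}{\frac{9}{2} + w}$ ($g{\left(w \right)} = 2 \frac{w + w}{w + \frac{9}{2}} = 2 \frac{2 w}{\frac{9}{2} + w} = \frac{4 w}{\frac{9}{2} + w}$)
$- g{\left(s{\left(-2,8 \right)} + 7 \right)} = - \frac{8 \left(\left(- \frac{1}{3}\right) \left(-2\right) + 7\right)}{9 + 2 \left(\left(- \frac{1}{3}\right) \left(-2\right) + 7\right)} = - \frac{8 \left(\frac{2}{3} + 7\right)}{9 + 2 \left(\frac{2}{3} + 7\right)} = - \frac{8 \cdot 23}{3 \left(9 + 2 \cdot \frac{23}{3}\right)} = - \frac{8 \cdot 23}{3 \left(9 + \frac{46}{3}\right)} = - \frac{8 \cdot 23}{3 \cdot \frac{73}{3}} = - \frac{8 \cdot 23 \cdot 3}{3 \cdot 73} = \left(-1\right) \frac{184}{73} = - \frac{184}{73}$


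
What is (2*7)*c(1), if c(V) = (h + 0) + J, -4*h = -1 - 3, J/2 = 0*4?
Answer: 14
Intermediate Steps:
J = 0 (J = 2*(0*4) = 2*0 = 0)
h = 1 (h = -(-1 - 3)/4 = -1/4*(-4) = 1)
c(V) = 1 (c(V) = (1 + 0) + 0 = 1 + 0 = 1)
(2*7)*c(1) = (2*7)*1 = 14*1 = 14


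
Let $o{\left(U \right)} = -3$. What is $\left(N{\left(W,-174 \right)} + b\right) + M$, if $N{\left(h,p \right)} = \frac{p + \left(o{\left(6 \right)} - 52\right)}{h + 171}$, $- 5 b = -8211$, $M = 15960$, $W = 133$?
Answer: $\frac{26754199}{1520} \approx 17601.0$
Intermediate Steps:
$b = \frac{8211}{5}$ ($b = \left(- \frac{1}{5}\right) \left(-8211\right) = \frac{8211}{5} \approx 1642.2$)
$N{\left(h,p \right)} = \frac{-55 + p}{171 + h}$ ($N{\left(h,p \right)} = \frac{p - 55}{h + 171} = \frac{p - 55}{171 + h} = \frac{-55 + p}{171 + h}$)
$\left(N{\left(W,-174 \right)} + b\right) + M = \left(\frac{-55 - 174}{171 + 133} + \frac{8211}{5}\right) + 15960 = \left(\frac{1}{304} \left(-229\right) + \frac{8211}{5}\right) + 15960 = \left(- \frac{229}{304} + \frac{8211}{5}\right) + 15960 = \frac{2494999}{1520} + 15960 = \frac{26754199}{1520}$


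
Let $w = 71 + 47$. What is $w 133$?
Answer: $15694$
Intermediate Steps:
$w = 118$
$w 133 = 118 \cdot 133 = 15694$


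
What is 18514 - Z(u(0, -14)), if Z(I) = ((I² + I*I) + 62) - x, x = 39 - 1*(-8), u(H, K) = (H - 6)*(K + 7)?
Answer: 14971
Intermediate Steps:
u(H, K) = (-6 + H)*(7 + K)
x = 47 (x = 39 + 8 = 47)
Z(I) = 15 + 2*I² (Z(I) = ((I² + I*I) + 62) - 1*47 = ((I² + I²) + 62) - 47 = (2*I² + 62) - 47 = (62 + 2*I²) - 47 = 15 + 2*I²)
18514 - Z(u(0, -14)) = 18514 - (15 + 2*(-42 - 6*(-14) + 7*0 + 0*(-14))²) = 18514 - (15 + 2*(-42 + 84 + 0 + 0)²) = 18514 - (15 + 2*42²) = 18514 - (15 + 2*1764) = 18514 - (15 + 3528) = 18514 - 1*3543 = 18514 - 3543 = 14971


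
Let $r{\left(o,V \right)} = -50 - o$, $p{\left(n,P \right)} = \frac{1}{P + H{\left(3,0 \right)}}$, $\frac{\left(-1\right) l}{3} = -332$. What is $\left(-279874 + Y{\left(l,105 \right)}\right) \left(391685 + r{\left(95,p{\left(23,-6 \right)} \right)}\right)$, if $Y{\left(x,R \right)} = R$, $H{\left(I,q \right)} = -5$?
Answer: $-109540754260$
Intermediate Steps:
$l = 996$ ($l = \left(-3\right) \left(-332\right) = 996$)
$p{\left(n,P \right)} = \frac{1}{-5 + P}$ ($p{\left(n,P \right)} = \frac{1}{P - 5} = \frac{1}{-5 + P}$)
$\left(-279874 + Y{\left(l,105 \right)}\right) \left(391685 + r{\left(95,p{\left(23,-6 \right)} \right)}\right) = \left(-279874 + 105\right) \left(391685 - 145\right) = - 279769 \left(391685 - 145\right) = \left(-279769\right) 391540 = -109540754260$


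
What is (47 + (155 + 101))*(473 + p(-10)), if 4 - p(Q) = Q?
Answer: 147561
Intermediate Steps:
p(Q) = 4 - Q
(47 + (155 + 101))*(473 + p(-10)) = (47 + (155 + 101))*(473 + (4 - 1*(-10))) = (47 + 256)*(473 + (4 + 10)) = 303*(473 + 14) = 303*487 = 147561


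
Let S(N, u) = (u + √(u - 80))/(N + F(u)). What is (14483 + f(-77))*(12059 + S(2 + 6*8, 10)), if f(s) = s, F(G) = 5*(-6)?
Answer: 173729157 + 7203*I*√70/10 ≈ 1.7373e+8 + 6026.5*I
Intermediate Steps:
F(G) = -30
S(N, u) = (u + √(-80 + u))/(-30 + N) (S(N, u) = (u + √(u - 80))/(N - 30) = (u + √(-80 + u))/(-30 + N))
(14483 + f(-77))*(12059 + S(2 + 6*8, 10)) = (14483 - 77)*(12059 + (10 + √(-80 + 10))/(-30 + (2 + 6*8))) = 14406*(12059 + (10 + √(-70))/(-30 + (2 + 48))) = 14406*(12059 + (10 + I*√70)/(-30 + 50)) = 14406*(12059 + (10 + I*√70)/20) = 14406*(12059 + (½ + I*√70/20)) = 14406*(24119/2 + I*√70/20) = 173729157 + 7203*I*√70/10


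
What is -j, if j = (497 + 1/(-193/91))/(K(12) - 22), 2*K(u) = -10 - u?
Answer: 95830/6369 ≈ 15.046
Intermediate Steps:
K(u) = -5 - u/2 (K(u) = (-10 - u)/2 = -5 - u/2)
j = -95830/6369 (j = (497 + 1/(-193/91))/((-5 - ½*12) - 22) = (497 + 1/(-193*1/91))/((-5 - 6) - 22) = (497 + 1/(-193/91))/(-11 - 22) = (497 - 91/193)/(-33) = (95830/193)*(-1/33) = -95830/6369 ≈ -15.046)
-j = -1*(-95830/6369) = 95830/6369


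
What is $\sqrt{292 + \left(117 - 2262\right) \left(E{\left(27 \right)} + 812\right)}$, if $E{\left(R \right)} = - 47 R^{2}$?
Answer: $\sqrt{71752687} \approx 8470.7$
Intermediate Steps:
$\sqrt{292 + \left(117 - 2262\right) \left(E{\left(27 \right)} + 812\right)} = \sqrt{292 + \left(117 - 2262\right) \left(- 47 \cdot 27^{2} + 812\right)} = \sqrt{292 - 2145 \left(\left(-47\right) 729 + 812\right)} = \sqrt{292 - 2145 \left(-34263 + 812\right)} = \sqrt{292 - -71752395} = \sqrt{292 + 71752395} = \sqrt{71752687}$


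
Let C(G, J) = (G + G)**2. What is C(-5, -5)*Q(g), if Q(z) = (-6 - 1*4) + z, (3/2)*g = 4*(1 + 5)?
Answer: 600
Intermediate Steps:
C(G, J) = 4*G**2 (C(G, J) = (2*G)**2 = 4*G**2)
g = 16 (g = 2*(4*(1 + 5))/3 = 2*(4*6)/3 = (2/3)*24 = 16)
Q(z) = -10 + z (Q(z) = (-6 - 4) + z = -10 + z)
C(-5, -5)*Q(g) = (4*(-5)**2)*(-10 + 16) = (4*25)*6 = 100*6 = 600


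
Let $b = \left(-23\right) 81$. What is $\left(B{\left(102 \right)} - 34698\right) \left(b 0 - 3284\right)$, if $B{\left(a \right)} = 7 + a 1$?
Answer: $113590276$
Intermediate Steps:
$b = -1863$
$B{\left(a \right)} = 7 + a$
$\left(B{\left(102 \right)} - 34698\right) \left(b 0 - 3284\right) = \left(\left(7 + 102\right) - 34698\right) \left(\left(-1863\right) 0 - 3284\right) = \left(109 - 34698\right) \left(0 - 3284\right) = \left(-34589\right) \left(-3284\right) = 113590276$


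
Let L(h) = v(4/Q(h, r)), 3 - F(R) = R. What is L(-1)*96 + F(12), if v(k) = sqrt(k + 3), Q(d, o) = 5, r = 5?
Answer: -9 + 96*sqrt(95)/5 ≈ 178.14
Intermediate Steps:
F(R) = 3 - R
v(k) = sqrt(3 + k)
L(h) = sqrt(95)/5 (L(h) = sqrt(3 + 4/5) = sqrt(19/5) = sqrt(95)/5)
L(-1)*96 + F(12) = (sqrt(95)/5)*96 + (3 - 1*12) = 96*sqrt(95)/5 + (3 - 12) = 96*sqrt(95)/5 - 9 = -9 + 96*sqrt(95)/5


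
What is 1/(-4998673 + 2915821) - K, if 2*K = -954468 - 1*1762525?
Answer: 2829547152017/2082852 ≈ 1.3585e+6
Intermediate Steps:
K = -2716993/2 (K = (-954468 - 1*1762525)/2 = (-954468 - 1762525)/2 = (½)*(-2716993) = -2716993/2 ≈ -1.3585e+6)
1/(-4998673 + 2915821) - K = 1/(-4998673 + 2915821) - 1*(-2716993/2) = 1/(-2082852) + 2716993/2 = -1/2082852 + 2716993/2 = 2829547152017/2082852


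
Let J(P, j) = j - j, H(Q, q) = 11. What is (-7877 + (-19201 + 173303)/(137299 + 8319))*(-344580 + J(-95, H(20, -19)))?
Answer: 197595762924360/72809 ≈ 2.7139e+9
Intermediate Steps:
J(P, j) = 0
(-7877 + (-19201 + 173303)/(137299 + 8319))*(-344580 + J(-95, H(20, -19))) = (-7877 + (-19201 + 173303)/(137299 + 8319))*(-344580 + 0) = (-7877 + 154102/145618)*(-344580) = (-7877 + 154102*(1/145618))*(-344580) = (-7877 + 77051/72809)*(-344580) = -573439442/72809*(-344580) = 197595762924360/72809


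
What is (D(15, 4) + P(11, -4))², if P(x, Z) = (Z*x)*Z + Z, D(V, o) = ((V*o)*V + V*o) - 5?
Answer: 1270129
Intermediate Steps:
D(V, o) = -5 + V*o + o*V² (D(V, o) = (o*V² + V*o) - 5 = (V*o + o*V²) - 5 = -5 + V*o + o*V²)
P(x, Z) = Z + x*Z² (P(x, Z) = x*Z² + Z = Z + x*Z²)
(D(15, 4) + P(11, -4))² = ((-5 + 15*4 + 4*15²) - 4*(1 - 4*11))² = ((-5 + 60 + 4*225) - 4*(1 - 44))² = ((-5 + 60 + 900) - 4*(-43))² = (955 + 172)² = 1127² = 1270129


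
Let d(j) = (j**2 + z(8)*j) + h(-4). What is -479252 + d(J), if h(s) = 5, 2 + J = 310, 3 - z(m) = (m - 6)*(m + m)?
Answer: -393315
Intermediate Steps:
z(m) = 3 - 2*m*(-6 + m) (z(m) = 3 - (m - 6)*(m + m) = 3 - (-6 + m)*2*m = 3 - 2*m*(-6 + m))
J = 308 (J = -2 + 310 = 308)
d(j) = 5 + j**2 - 29*j (d(j) = (j**2 + (3 - 2*8**2 + 12*8)*j) + 5 = (j**2 + (3 - 2*64 + 96)*j) + 5 = (j**2 + (3 - 128 + 96)*j) + 5 = (j**2 - 29*j) + 5 = 5 + j**2 - 29*j)
-479252 + d(J) = -479252 + (5 + 308**2 - 29*308) = -479252 + (5 + 94864 - 8932) = -479252 + 85937 = -393315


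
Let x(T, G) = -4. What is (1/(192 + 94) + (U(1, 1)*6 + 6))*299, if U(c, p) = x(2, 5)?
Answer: -118381/22 ≈ -5381.0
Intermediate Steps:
U(c, p) = -4
(1/(192 + 94) + (U(1, 1)*6 + 6))*299 = (1/(192 + 94) + (-4*6 + 6))*299 = (1/286 + (-24 + 6))*299 = (1/286 - 18)*299 = -5147/286*299 = -118381/22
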